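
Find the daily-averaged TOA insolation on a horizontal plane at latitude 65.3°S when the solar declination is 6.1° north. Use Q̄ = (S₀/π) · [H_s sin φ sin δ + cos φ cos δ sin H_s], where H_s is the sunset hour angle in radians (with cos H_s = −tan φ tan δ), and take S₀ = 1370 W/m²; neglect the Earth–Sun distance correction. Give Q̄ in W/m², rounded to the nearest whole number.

cos H_s = −tan(-65.3°) · tan(6.1°) = 0.2324, so H_s = arccos(0.2324) = 76.56°. In radians, H_s = 1.3362.
H_s sin φ sin δ = 1.3362 × -0.9085 × 0.1063 = -0.1290.
cos φ cos δ sin H_s = 0.4179 × 0.9943 × 0.9726 = 0.4041.
Q̄ = (1370/π) × (-0.1290 + 0.4041) = 436.08 × 0.2751 = 119.97 W/m².

120 W/m²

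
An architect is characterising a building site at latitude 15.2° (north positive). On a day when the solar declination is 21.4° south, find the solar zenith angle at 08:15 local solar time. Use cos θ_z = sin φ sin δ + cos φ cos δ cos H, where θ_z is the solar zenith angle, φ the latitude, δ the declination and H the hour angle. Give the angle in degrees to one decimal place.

66.2°

Hour angle H = 15° × (8.25 − 12) = -56.25°.
With φ = 15.2°, δ = -21.4°, H = -56.25°: sin φ sin δ = -0.0957, cos φ cos δ cos H = 0.4992, so cos θ_z = 0.4035.
θ_z = arccos(0.4035) = 66.20°.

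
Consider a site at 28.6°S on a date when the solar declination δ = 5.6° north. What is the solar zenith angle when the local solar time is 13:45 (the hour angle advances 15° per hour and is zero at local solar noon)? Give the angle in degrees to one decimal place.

Hour angle H = 15° × (13.75 − 12) = 26.25°.
With φ = -28.6°, δ = 5.6°, H = 26.25°: sin φ sin δ = -0.0467, cos φ cos δ cos H = 0.7837, so cos θ_z = 0.7370.
θ_z = arccos(0.7370) = 42.52°.

42.5°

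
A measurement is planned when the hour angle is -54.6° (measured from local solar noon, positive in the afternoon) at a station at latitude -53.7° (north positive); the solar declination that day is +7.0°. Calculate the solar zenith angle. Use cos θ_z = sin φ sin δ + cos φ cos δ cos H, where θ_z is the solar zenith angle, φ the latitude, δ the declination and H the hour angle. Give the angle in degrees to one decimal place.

cos θ_z = sin φ sin δ + cos φ cos δ cos H = (-0.8059)(0.1219) + (0.5920)(0.9925)(0.5793) = 0.2421.
θ_z = arccos(0.2421) = 75.99°.

76.0°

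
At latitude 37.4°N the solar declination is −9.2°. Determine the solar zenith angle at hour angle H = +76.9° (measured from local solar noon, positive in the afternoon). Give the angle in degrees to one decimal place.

85.4°

cos θ_z = sin(37.4°) sin(-9.2°) + cos(37.4°) cos(-9.2°) cos(76.90°) = -0.0971 + 0.1777 = 0.0806.
θ_z = arccos(0.0806) = 85.38°.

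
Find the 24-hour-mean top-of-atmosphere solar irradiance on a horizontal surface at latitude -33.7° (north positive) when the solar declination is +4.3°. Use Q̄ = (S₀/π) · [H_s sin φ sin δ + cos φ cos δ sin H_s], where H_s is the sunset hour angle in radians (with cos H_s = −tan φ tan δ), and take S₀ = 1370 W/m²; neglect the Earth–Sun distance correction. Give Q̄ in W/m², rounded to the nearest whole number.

The sunset hour angle satisfies cos H_s = −tan φ tan δ = 0.0501, giving H_s = 87.13°. In radians, H_s = 1.5207.
H_s sin φ sin δ = 1.5207 × -0.5548 × 0.0750 = -0.0633.
cos φ cos δ sin H_s = 0.8320 × 0.9972 × 0.9987 = 0.8286.
Q̄ = (1370/π) × (-0.0633 + 0.8286) = 436.08 × 0.7653 = 333.73 W/m².

334 W/m²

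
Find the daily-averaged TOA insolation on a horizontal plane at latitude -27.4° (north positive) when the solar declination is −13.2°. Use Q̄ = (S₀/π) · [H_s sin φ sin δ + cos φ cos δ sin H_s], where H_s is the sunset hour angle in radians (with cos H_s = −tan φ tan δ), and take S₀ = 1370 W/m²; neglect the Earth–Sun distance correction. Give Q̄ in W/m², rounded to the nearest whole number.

The sunset hour angle satisfies cos H_s = −tan φ tan δ = -0.1216, giving H_s = 96.98°. In radians, H_s = 1.6926.
H_s sin φ sin δ = 1.6926 × -0.4602 × -0.2284 = 0.1779.
cos φ cos δ sin H_s = 0.8878 × 0.9736 × 0.9926 = 0.8580.
Q̄ = (1370/π) × (0.1779 + 0.8580) = 436.08 × 1.0359 = 451.74 W/m².

452 W/m²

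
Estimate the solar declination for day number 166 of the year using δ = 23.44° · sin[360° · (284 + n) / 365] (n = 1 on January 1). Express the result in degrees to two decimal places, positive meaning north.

+23.30°

360 × (284 + 166) / 365 = 443.836°; sin(443.836°) = 0.9942.
δ = 23.44 × 0.9942 = 23.304° ≈ +23.30°.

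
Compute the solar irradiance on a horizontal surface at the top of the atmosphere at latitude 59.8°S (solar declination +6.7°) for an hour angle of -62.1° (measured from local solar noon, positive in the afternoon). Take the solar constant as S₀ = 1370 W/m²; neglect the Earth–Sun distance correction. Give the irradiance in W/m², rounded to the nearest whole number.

With φ = -59.8°, δ = 6.7°, H = -62.10°: sin φ sin δ = -0.1008, cos φ cos δ cos H = 0.2338, so cos θ_z = 0.1330.
Top-of-atmosphere irradiance = S₀ cos θ_z = 1370 × 0.1330 = 182.21 W/m².

182 W/m²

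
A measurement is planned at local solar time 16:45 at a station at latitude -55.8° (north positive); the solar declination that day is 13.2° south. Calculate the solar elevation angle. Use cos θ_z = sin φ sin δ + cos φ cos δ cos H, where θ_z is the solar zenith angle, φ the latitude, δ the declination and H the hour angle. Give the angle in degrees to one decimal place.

21.4°

Hour angle H = 15° × (16.75 − 12) = 71.25°.
cos θ_z = sin(-55.8°) sin(-13.2°) + cos(-55.8°) cos(-13.2°) cos(71.25°) = 0.1889 + 0.1759 = 0.3648.
θ_z = arccos(0.3648) = 68.60°, so the elevation is 90° − 68.60° = 21.40°.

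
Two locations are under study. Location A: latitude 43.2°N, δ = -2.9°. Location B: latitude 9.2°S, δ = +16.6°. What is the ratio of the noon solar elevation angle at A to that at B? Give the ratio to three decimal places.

A: 90° − |43.2 − (-2.9)| = 43.90°.
B: 90° − |-9.2 − (16.6)| = 64.20°.
Ratio A/B = 43.9000 / 64.2000 = 0.6838.

0.684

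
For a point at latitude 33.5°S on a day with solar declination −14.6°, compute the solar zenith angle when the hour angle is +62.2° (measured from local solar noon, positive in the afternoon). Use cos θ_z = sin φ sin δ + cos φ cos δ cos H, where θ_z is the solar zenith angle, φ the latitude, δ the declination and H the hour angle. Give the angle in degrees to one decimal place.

59.0°

cos θ_z = sin(-33.5°) sin(-14.6°) + cos(-33.5°) cos(-14.6°) cos(62.20°) = 0.1391 + 0.3764 = 0.5155.
θ_z = arccos(0.5155) = 58.97°.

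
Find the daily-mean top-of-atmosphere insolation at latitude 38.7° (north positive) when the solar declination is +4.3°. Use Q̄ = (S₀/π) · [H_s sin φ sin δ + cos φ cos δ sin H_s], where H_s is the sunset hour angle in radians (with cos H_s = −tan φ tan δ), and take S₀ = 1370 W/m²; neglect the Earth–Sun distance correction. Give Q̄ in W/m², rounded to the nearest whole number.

372 W/m²

cos H_s = −tan(38.7°) · tan(4.3°) = -0.0602, so H_s = arccos(-0.0602) = 93.45°. In radians, H_s = 1.6310.
H_s sin φ sin δ = 1.6310 × 0.6252 × 0.0750 = 0.0765.
cos φ cos δ sin H_s = 0.7804 × 0.9972 × 0.9982 = 0.7768.
Q̄ = (1370/π) × (0.0765 + 0.7768) = 436.08 × 0.8533 = 372.11 W/m².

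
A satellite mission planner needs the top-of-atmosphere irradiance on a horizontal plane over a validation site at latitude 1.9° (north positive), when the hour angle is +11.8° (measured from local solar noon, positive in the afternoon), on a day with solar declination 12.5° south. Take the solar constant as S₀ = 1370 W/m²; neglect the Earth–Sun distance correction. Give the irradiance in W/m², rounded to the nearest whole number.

With φ = 1.9°, δ = -12.5°, H = 11.80°: sin φ sin δ = -0.0072, cos φ cos δ cos H = 0.9551, so cos θ_z = 0.9479.
Top-of-atmosphere irradiance = S₀ cos θ_z = 1370 × 0.9479 = 1298.62 W/m².

1299 W/m²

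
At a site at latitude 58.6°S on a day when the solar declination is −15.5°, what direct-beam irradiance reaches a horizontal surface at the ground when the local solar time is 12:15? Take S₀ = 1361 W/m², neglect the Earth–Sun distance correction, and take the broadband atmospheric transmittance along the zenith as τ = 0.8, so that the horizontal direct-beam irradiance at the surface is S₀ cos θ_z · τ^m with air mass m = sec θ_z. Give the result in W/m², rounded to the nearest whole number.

Hour angle H = 15° × (12.25 − 12) = 3.75°.
cos θ_z = sin(-58.6°) sin(-15.5°) + cos(-58.6°) cos(-15.5°) cos(3.75°) = 0.2281 + 0.5010 = 0.7291.
Air mass m = 1/cos θ_z = 1/0.7291 = 1.372; τ^m = 0.8^1.372 = 0.7363.
Surface direct beam = 1361 × 0.7291 × 0.7363 = 730.63 W/m².

731 W/m²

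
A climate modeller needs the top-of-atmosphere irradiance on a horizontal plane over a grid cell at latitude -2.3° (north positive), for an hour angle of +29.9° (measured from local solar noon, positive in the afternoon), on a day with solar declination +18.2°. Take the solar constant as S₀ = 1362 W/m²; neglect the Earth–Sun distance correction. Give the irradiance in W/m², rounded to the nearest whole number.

1104 W/m²

With φ = -2.3°, δ = 18.2°, H = 29.90°: sin φ sin δ = -0.0125, cos φ cos δ cos H = 0.8229, so cos θ_z = 0.8104.
Top-of-atmosphere irradiance = S₀ cos θ_z = 1362 × 0.8104 = 1103.76 W/m².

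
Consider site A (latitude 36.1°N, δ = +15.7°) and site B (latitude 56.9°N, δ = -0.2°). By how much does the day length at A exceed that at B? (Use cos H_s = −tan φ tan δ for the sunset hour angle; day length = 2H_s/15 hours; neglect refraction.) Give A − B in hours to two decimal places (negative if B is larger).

A: H_s = arccos(−tan 36.1° · tan 15.7°) = 101.83°, so 2H_s/15 = 13.5773 h.
B: H_s = arccos(−tan 56.9° · tan -0.2°) = 89.69°, so 2H_s/15 = 11.9587 h.
A − B = 13.5773 − 11.9587 = 1.6186 h.

+1.62 h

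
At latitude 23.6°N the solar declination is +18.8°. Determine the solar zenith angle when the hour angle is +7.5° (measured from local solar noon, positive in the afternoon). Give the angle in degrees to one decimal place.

8.5°

cos θ_z = sin φ sin δ + cos φ cos δ cos H = (0.4003)(0.3223) + (0.9164)(0.9466)(0.9914) = 0.9890.
θ_z = arccos(0.9890) = 8.51°.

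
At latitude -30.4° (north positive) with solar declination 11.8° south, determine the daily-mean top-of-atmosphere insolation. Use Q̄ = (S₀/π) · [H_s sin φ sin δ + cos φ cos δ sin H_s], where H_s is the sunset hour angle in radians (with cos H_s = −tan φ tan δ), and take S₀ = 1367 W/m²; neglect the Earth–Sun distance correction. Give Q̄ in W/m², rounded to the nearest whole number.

441 W/m²

−tan φ tan δ = −(-0.5867)(-0.2089) = -0.1226; H_s = arccos(-0.1226) = 97.04°. In radians, H_s = 1.6937.
H_s sin φ sin δ = 1.6937 × -0.5060 × -0.2045 = 0.1753.
cos φ cos δ sin H_s = 0.8625 × 0.9789 × 0.9925 = 0.8380.
Q̄ = (1367/π) × (0.1753 + 0.8380) = 435.13 × 1.0133 = 440.92 W/m².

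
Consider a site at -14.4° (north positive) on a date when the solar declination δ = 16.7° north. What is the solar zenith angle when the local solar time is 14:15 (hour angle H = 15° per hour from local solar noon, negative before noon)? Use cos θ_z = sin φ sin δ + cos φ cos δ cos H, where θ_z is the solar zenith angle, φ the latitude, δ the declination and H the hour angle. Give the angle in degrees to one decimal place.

45.6°

Hour angle H = 15° × (14.25 − 12) = 33.75°.
cos θ_z = sin φ sin δ + cos φ cos δ cos H = (-0.2487)(0.2874) + (0.9686)(0.9578)(0.8315) = 0.6999.
θ_z = arccos(0.6999) = 45.58°.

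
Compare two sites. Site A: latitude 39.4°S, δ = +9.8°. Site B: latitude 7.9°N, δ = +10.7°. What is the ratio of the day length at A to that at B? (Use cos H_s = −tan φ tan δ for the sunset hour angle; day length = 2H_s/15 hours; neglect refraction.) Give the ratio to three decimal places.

0.894

A: H_s = arccos(−tan -39.4° · tan 9.8°) = 81.84°, so 2H_s/15 = 10.9120 h.
B: H_s = arccos(−tan 7.9° · tan 10.7°) = 91.50°, so 2H_s/15 = 12.2000 h.
Ratio A/B = 10.9120 / 12.2000 = 0.8944.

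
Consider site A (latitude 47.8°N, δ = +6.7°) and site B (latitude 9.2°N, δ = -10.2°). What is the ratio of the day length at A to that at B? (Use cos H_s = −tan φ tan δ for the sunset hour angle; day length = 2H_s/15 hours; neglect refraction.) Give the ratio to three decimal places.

1.103

A: H_s = arccos(−tan 47.8° · tan 6.7°) = 97.44°, so 2H_s/15 = 12.9920 h.
B: H_s = arccos(−tan 9.2° · tan -10.2°) = 88.33°, so 2H_s/15 = 11.7773 h.
Ratio A/B = 12.9920 / 11.7773 = 1.1031.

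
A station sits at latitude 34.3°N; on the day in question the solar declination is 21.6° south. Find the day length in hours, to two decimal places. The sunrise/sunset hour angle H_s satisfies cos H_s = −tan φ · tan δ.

9.91 hours

cos H_s = −tan(34.3°) · tan(-21.6°) = 0.2701, so H_s = arccos(0.2701) = 74.33°.
Day length = 2 H_s / 15° h⁻¹ = 148.66° / 15 = 9.911 h.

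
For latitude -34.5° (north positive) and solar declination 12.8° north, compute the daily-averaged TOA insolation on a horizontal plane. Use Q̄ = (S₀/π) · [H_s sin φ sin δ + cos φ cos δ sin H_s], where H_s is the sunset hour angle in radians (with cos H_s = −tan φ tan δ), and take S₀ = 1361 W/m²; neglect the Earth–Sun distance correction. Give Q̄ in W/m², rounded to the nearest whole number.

cos H_s = −tan(-34.5°) · tan(12.8°) = 0.1561, so H_s = arccos(0.1561) = 81.02°. In radians, H_s = 1.4141.
H_s sin φ sin δ = 1.4141 × -0.5664 × 0.2215 = -0.1774.
cos φ cos δ sin H_s = 0.8241 × 0.9751 × 0.9877 = 0.7937.
Q̄ = (1361/π) × (-0.1774 + 0.7937) = 433.22 × 0.6163 = 266.99 W/m².

267 W/m²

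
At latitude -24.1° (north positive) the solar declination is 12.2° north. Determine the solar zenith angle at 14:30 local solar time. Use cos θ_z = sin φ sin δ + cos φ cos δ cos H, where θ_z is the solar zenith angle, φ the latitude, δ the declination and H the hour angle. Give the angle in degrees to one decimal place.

51.6°

Hour angle H = 15° × (14.5 − 12) = 37.50°.
cos θ_z = sin φ sin δ + cos φ cos δ cos H = (-0.4083)(0.2113) + (0.9128)(0.9774)(0.7934) = 0.6216.
θ_z = arccos(0.6216) = 51.57°.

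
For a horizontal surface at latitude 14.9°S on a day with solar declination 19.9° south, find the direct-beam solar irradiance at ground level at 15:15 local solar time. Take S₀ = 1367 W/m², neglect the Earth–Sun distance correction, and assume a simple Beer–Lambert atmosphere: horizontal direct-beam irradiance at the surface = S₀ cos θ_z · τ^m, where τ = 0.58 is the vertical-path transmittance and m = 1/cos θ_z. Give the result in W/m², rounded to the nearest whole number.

Hour angle H = 15° × (15.25 − 12) = 48.75°.
cos θ_z = sin(-14.9°) sin(-19.9°) + cos(-14.9°) cos(-19.9°) cos(48.75°) = 0.0875 + 0.5991 = 0.6866.
Air mass m = 1/cos θ_z = 1/0.6866 = 1.456; τ^m = 0.58^1.456 = 0.4524.
Surface direct beam = 1367 × 0.6866 × 0.4524 = 424.61 W/m².

425 W/m²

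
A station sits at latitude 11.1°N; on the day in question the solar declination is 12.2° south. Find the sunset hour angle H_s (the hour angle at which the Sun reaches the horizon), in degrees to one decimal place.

87.6°

cos H_s = −tan(11.1°) · tan(-12.2°) = 0.0424, so H_s = arccos(0.0424) = 87.57°.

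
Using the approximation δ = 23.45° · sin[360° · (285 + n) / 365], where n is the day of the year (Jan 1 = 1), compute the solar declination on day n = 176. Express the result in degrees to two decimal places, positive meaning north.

360 × (285 + 176) / 365 = 454.685°; sin(454.685°) = 0.9967.
δ = 23.45 × 0.9967 = 23.373° ≈ +23.37°.

+23.37°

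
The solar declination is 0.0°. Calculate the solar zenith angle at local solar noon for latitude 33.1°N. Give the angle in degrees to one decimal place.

33.1°

At local solar noon the hour angle is zero, so the zenith angle is |φ − δ| = |33.1° − (0.0°)| = 33.1°.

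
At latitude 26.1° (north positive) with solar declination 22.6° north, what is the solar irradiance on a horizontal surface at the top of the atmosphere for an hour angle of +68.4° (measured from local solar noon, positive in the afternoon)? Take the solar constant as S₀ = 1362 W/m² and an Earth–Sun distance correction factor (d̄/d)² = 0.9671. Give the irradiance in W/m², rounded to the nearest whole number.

cos θ_z = sin(26.1°) sin(22.6°) + cos(26.1°) cos(22.6°) cos(68.40°) = 0.1691 + 0.3052 = 0.4743.
Top-of-atmosphere irradiance = S₀ (d̄/d)² cos θ_z = 1362 × 0.9671 × 0.4743 = 624.74 W/m².

625 W/m²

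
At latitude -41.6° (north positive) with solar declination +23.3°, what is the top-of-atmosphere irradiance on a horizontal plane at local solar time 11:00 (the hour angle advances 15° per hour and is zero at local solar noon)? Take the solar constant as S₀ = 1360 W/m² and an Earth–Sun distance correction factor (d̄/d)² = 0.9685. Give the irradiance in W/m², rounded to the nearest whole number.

528 W/m²

Hour angle H = 15° × (11 − 12) = -15.00°.
cos θ_z = sin(-41.6°) sin(23.3°) + cos(-41.6°) cos(23.3°) cos(-15.00°) = -0.2626 + 0.6634 = 0.4008.
Top-of-atmosphere irradiance = S₀ (d̄/d)² cos θ_z = 1360 × 0.9685 × 0.4008 = 527.92 W/m².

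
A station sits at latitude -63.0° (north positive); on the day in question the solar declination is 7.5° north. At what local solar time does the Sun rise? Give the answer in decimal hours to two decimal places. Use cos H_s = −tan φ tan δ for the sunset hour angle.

7.00 h

cos H_s = −tan(-63.0°) · tan(7.5°) = 0.2584, so H_s = arccos(0.2584) = 75.02°.
Sunrise is at 12 − H_s/15 = 12 − 5.001 = 6.999 h local solar time.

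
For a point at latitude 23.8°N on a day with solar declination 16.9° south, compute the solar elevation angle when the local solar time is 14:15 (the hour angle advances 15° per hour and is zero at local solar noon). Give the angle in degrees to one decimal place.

Hour angle H = 15° × (14.25 − 12) = 33.75°.
With φ = 23.8°, δ = -16.9°, H = 33.75°: sin φ sin δ = -0.1173, cos φ cos δ cos H = 0.7279, so cos θ_z = 0.6106.
θ_z = arccos(0.6106) = 52.37°, so the elevation is 90° − 52.37° = 37.63°.

37.6°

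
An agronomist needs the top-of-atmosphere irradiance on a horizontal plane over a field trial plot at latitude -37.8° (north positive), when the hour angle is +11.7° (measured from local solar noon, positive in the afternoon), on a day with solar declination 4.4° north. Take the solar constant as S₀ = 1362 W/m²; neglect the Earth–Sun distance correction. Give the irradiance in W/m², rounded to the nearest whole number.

cos θ_z = sin(-37.8°) sin(4.4°) + cos(-37.8°) cos(4.4°) cos(11.70°) = -0.0470 + 0.7715 = 0.7245.
Top-of-atmosphere irradiance = S₀ cos θ_z = 1362 × 0.7245 = 986.77 W/m².

987 W/m²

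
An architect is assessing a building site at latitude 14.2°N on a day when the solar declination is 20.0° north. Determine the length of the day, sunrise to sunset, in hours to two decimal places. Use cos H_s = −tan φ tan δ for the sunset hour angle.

12.70 hours

The sunset hour angle satisfies cos H_s = −tan φ tan δ = -0.0921, giving H_s = 95.28°.
Day length = 2 H_s / 15° h⁻¹ = 190.56° / 15 = 12.704 h.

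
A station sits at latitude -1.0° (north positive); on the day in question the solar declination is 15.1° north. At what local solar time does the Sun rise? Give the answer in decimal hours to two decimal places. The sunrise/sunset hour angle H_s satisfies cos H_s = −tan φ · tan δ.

The sunset hour angle satisfies cos H_s = −tan φ tan δ = 0.0047, giving H_s = 89.73°.
Sunrise is at 12 − H_s/15 = 12 − 5.982 = 6.018 h local solar time.

6.02 h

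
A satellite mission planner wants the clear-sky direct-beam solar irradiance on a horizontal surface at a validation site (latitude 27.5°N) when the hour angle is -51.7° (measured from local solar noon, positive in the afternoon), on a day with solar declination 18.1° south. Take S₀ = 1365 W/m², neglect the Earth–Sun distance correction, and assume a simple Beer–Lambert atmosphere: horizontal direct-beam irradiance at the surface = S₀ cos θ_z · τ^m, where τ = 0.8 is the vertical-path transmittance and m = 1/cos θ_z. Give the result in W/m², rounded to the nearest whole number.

With φ = 27.5°, δ = -18.1°, H = -51.70°: sin φ sin δ = -0.1435, cos φ cos δ cos H = 0.5225, so cos θ_z = 0.3790.
Air mass m = 1/cos θ_z = 1/0.3790 = 2.639; τ^m = 0.8^2.639 = 0.5550.
Surface direct beam = 1365 × 0.3790 × 0.5550 = 287.12 W/m².

287 W/m²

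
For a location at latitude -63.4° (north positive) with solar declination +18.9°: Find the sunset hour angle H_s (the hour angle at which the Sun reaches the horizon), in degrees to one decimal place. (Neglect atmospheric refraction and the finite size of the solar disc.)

46.9°

−tan φ tan δ = −(-1.9970)(0.3424) = 0.6838; H_s = arccos(0.6838) = 46.86°.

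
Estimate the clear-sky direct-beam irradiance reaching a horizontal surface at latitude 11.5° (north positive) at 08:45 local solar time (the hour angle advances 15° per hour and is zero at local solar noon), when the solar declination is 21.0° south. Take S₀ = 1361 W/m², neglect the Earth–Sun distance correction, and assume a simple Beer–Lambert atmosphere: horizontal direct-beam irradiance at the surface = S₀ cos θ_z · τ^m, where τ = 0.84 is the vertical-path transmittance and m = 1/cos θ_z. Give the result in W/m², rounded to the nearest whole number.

521 W/m²

Hour angle H = 15° × (8.75 − 12) = -48.75°.
cos θ_z = sin φ sin δ + cos φ cos δ cos H = (0.1994)(-0.3584) + (0.9799)(0.9336)(0.6593) = 0.5317.
Air mass m = 1/cos θ_z = 1/0.5317 = 1.881; τ^m = 0.84^1.881 = 0.7204.
Surface direct beam = 1361 × 0.5317 × 0.7204 = 521.31 W/m².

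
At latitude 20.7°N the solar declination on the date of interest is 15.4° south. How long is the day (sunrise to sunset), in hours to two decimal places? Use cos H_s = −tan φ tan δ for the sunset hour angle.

cos H_s = −tan(20.7°) · tan(-15.4°) = 0.1041, so H_s = arccos(0.1041) = 84.02°.
Day length = 2 H_s / 15° h⁻¹ = 168.04° / 15 = 11.203 h.

11.20 hours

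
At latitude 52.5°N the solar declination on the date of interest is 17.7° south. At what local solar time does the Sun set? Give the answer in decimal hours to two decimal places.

−tan φ tan δ = −(1.3032)(-0.3191) = 0.4159; H_s = arccos(0.4159) = 65.42°.
Sunset is at 12 + H_s/15 = 12 + 4.361 = 16.361 h local solar time.

16.36 h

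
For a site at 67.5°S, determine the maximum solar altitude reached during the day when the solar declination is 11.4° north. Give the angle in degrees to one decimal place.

11.1°

At local solar noon the hour angle is zero, so the elevation is 90° − |φ − δ| = 90° − |-67.5° − (11.4°)| = 90° − 78.9° = 11.1°.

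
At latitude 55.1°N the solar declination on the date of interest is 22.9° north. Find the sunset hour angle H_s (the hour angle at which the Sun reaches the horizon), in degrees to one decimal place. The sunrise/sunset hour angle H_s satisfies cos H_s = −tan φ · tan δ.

127.3°

cos H_s = −tan(55.1°) · tan(22.9°) = -0.6055, so H_s = arccos(-0.6055) = 127.26°.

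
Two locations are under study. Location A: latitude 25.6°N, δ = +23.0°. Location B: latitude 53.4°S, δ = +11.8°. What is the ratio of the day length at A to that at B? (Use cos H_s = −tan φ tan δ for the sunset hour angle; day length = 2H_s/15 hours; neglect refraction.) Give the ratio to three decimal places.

1.381

A: H_s = arccos(−tan 25.6° · tan 23.0°) = 101.73°, so 2H_s/15 = 13.5640 h.
B: H_s = arccos(−tan -53.4° · tan 11.8°) = 73.66°, so 2H_s/15 = 9.8213 h.
Ratio A/B = 13.5640 / 9.8213 = 1.3811.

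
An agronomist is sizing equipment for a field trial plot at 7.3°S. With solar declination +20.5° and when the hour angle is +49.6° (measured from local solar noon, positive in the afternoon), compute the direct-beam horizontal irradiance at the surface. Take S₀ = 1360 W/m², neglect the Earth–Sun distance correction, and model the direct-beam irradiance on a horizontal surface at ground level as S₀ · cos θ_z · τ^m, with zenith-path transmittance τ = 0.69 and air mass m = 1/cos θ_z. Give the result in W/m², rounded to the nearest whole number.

cos θ_z = sin φ sin δ + cos φ cos δ cos H = (-0.1271)(0.3502) + (0.9919)(0.9367)(0.6481) = 0.5576.
Air mass m = 1/cos θ_z = 1/0.5576 = 1.793; τ^m = 0.69^1.793 = 0.5141.
Surface direct beam = 1360 × 0.5576 × 0.5141 = 389.86 W/m².

390 W/m²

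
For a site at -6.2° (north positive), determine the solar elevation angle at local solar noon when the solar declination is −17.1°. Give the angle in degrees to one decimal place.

79.1°

At local solar noon the hour angle is zero, so the elevation is 90° − |φ − δ| = 90° − |-6.2° − (-17.1°)| = 90° − 10.9° = 79.1°.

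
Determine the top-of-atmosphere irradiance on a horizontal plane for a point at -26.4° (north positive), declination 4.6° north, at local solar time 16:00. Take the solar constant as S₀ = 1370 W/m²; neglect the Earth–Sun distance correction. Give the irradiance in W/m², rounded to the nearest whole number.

563 W/m²

Hour angle H = 15° × (16 − 12) = 60.00°.
With φ = -26.4°, δ = 4.6°, H = 60.00°: sin φ sin δ = -0.0357, cos φ cos δ cos H = 0.4464, so cos θ_z = 0.4107.
Top-of-atmosphere irradiance = S₀ cos θ_z = 1370 × 0.4107 = 562.66 W/m².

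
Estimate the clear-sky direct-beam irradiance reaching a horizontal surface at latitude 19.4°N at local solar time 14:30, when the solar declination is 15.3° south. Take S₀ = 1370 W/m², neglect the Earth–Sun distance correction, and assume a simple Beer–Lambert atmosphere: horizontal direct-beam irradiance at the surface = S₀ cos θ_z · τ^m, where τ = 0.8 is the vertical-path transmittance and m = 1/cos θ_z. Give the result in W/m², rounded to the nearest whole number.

Hour angle H = 15° × (14.5 − 12) = 37.50°.
With φ = 19.4°, δ = -15.3°, H = 37.50°: sin φ sin δ = -0.0876, cos φ cos δ cos H = 0.7218, so cos θ_z = 0.6342.
Air mass m = 1/cos θ_z = 1/0.6342 = 1.577; τ^m = 0.8^1.577 = 0.7034.
Surface direct beam = 1370 × 0.6342 × 0.7034 = 611.15 W/m².

611 W/m²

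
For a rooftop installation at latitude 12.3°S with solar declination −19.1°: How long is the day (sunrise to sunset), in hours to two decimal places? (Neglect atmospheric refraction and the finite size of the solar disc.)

The sunset hour angle satisfies cos H_s = −tan φ tan δ = -0.0755, giving H_s = 94.33°.
Day length = 2 H_s / 15° h⁻¹ = 188.66° / 15 = 12.577 h.

12.58 hours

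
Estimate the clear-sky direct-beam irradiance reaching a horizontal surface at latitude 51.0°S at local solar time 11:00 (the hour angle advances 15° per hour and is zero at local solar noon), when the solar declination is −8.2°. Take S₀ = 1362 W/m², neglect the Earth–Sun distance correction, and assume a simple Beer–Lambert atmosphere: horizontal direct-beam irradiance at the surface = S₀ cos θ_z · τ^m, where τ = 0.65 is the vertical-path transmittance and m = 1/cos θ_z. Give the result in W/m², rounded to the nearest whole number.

Hour angle H = 15° × (11 − 12) = -15.00°.
cos θ_z = sin(-51.0°) sin(-8.2°) + cos(-51.0°) cos(-8.2°) cos(-15.00°) = 0.1108 + 0.6017 = 0.7125.
Air mass m = 1/cos θ_z = 1/0.7125 = 1.404; τ^m = 0.65^1.404 = 0.5462.
Surface direct beam = 1362 × 0.7125 × 0.5462 = 530.05 W/m².

530 W/m²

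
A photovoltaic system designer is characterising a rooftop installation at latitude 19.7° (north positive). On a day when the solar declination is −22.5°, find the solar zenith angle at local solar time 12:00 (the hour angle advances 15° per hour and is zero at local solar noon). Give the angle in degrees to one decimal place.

Hour angle H = 15° × (12 − 12) = 0.00°.
cos θ_z = sin(19.7°) sin(-22.5°) + cos(19.7°) cos(-22.5°) cos(0.00°) = -0.1290 + 0.8698 = 0.7408.
θ_z = arccos(0.7408) = 42.20°.

42.2°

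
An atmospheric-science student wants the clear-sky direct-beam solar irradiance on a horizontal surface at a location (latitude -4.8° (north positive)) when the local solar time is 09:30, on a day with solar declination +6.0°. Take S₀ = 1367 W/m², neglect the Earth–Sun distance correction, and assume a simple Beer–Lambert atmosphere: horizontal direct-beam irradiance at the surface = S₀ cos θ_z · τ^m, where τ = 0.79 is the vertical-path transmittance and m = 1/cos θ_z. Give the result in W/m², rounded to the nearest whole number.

785 W/m²

Hour angle H = 15° × (9.5 − 12) = -37.50°.
cos θ_z = sin φ sin δ + cos φ cos δ cos H = (-0.0837)(0.1045) + (0.9965)(0.9945)(0.7934) = 0.7775.
Air mass m = 1/cos θ_z = 1/0.7775 = 1.286; τ^m = 0.79^1.286 = 0.7385.
Surface direct beam = 1367 × 0.7775 × 0.7385 = 784.91 W/m².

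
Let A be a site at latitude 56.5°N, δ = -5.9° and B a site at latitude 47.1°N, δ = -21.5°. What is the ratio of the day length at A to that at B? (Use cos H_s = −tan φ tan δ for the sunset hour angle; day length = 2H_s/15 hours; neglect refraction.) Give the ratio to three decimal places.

1.248

A: H_s = arccos(−tan 56.5° · tan -5.9°) = 81.02°, so 2H_s/15 = 10.8027 h.
B: H_s = arccos(−tan 47.1° · tan -21.5°) = 64.92°, so 2H_s/15 = 8.6560 h.
Ratio A/B = 10.8027 / 8.6560 = 1.2480.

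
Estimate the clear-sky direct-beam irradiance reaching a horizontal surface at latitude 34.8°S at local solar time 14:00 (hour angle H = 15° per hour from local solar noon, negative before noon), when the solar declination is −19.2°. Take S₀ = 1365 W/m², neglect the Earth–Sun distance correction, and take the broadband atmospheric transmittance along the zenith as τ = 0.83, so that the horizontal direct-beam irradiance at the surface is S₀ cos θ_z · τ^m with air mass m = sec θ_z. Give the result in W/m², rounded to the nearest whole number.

Hour angle H = 15° × (14 − 12) = 30.00°.
cos θ_z = sin φ sin δ + cos φ cos δ cos H = (-0.5707)(-0.3289) + (0.8211)(0.9444)(0.8660) = 0.8592.
Air mass m = 1/cos θ_z = 1/0.8592 = 1.164; τ^m = 0.83^1.164 = 0.8050.
Surface direct beam = 1365 × 0.8592 × 0.8050 = 944.11 W/m².

944 W/m²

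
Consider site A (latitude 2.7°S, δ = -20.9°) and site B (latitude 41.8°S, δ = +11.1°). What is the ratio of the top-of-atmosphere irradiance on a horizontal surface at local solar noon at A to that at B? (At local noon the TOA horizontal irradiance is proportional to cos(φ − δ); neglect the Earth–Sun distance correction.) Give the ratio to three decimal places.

1.575

A: cos θ_z = cos(-2.7° − (-20.9°)) = 0.9500.
B: cos θ_z = cos(-41.8° − (11.1°)) = 0.6032.
Ratio A/B = 0.9500 / 0.6032 = 1.5749.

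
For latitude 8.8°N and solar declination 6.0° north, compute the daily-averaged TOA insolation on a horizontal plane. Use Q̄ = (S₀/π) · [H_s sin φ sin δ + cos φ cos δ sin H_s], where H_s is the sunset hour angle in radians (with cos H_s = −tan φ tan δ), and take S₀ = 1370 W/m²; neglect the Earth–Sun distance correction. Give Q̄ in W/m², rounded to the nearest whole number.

440 W/m²

The sunset hour angle satisfies cos H_s = −tan φ tan δ = -0.0163, giving H_s = 90.93°. In radians, H_s = 1.5870.
H_s sin φ sin δ = 1.5870 × 0.1530 × 0.1045 = 0.0254.
cos φ cos δ sin H_s = 0.9882 × 0.9945 × 0.9999 = 0.9827.
Q̄ = (1370/π) × (0.0254 + 0.9827) = 436.08 × 1.0081 = 439.61 W/m².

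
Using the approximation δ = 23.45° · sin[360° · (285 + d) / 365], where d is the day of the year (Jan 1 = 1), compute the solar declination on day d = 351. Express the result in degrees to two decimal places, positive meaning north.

360 × (285 + 351) / 365 = 627.288°; sin(627.288°) = -0.9989.
δ = 23.45 × -0.9989 = -23.424° ≈ -23.42°.

-23.42°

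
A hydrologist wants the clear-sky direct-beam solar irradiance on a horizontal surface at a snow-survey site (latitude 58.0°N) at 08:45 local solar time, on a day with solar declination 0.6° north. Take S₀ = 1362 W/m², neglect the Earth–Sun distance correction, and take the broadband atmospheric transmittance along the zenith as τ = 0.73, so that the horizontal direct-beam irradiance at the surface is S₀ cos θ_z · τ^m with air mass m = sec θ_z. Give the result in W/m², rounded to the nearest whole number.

Hour angle H = 15° × (8.75 − 12) = -48.75°.
cos θ_z = sin φ sin δ + cos φ cos δ cos H = (0.8480)(0.0105) + (0.5299)(0.9999)(0.6593) = 0.3582.
Air mass m = 1/cos θ_z = 1/0.3582 = 2.792; τ^m = 0.73^2.792 = 0.4153.
Surface direct beam = 1362 × 0.3582 × 0.4153 = 202.61 W/m².

203 W/m²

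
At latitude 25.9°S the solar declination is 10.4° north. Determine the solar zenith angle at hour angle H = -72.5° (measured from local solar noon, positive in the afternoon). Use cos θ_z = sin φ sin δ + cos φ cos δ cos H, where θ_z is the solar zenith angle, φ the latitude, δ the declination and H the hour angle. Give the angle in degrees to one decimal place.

cos θ_z = sin φ sin δ + cos φ cos δ cos H = (-0.4368)(0.1805) + (0.8996)(0.9836)(0.3007) = 0.1872.
θ_z = arccos(0.1872) = 79.21°.

79.2°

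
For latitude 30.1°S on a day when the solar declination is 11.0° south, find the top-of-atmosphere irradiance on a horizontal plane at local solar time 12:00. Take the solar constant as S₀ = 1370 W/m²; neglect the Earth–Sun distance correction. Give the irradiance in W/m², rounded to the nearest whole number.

1295 W/m²

Hour angle H = 15° × (12 − 12) = 0.00°.
cos θ_z = sin(-30.1°) sin(-11.0°) + cos(-30.1°) cos(-11.0°) cos(0.00°) = 0.0957 + 0.8493 = 0.9450.
Top-of-atmosphere irradiance = S₀ cos θ_z = 1370 × 0.9450 = 1294.65 W/m².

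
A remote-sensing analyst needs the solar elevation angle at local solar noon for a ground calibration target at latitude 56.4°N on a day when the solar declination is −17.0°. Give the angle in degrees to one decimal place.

At local solar noon the hour angle is zero, so the elevation is 90° − |φ − δ| = 90° − |56.4° − (-17.0°)| = 90° − 73.4° = 16.6°.

16.6°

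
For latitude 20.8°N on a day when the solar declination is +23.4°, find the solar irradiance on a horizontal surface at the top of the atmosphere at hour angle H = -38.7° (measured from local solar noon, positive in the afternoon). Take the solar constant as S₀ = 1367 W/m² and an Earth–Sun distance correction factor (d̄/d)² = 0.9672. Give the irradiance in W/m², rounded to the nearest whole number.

1072 W/m²

With φ = 20.8°, δ = 23.4°, H = -38.70°: sin φ sin δ = 0.1410, cos φ cos δ cos H = 0.6696, so cos θ_z = 0.8106.
Top-of-atmosphere irradiance = S₀ (d̄/d)² cos θ_z = 1367 × 0.9672 × 0.8106 = 1071.74 W/m².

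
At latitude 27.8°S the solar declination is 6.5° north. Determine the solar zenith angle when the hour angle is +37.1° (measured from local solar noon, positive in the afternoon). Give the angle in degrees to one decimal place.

49.6°

cos θ_z = sin(-27.8°) sin(6.5°) + cos(-27.8°) cos(6.5°) cos(37.10°) = -0.0528 + 0.7010 = 0.6482.
θ_z = arccos(0.6482) = 49.59°.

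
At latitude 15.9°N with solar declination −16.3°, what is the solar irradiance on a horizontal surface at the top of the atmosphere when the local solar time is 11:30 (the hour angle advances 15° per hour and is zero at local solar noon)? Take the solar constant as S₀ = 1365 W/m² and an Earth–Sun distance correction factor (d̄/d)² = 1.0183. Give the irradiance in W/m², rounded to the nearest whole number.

1165 W/m²

Hour angle H = 15° × (11.5 − 12) = -7.50°.
cos θ_z = sin(15.9°) sin(-16.3°) + cos(15.9°) cos(-16.3°) cos(-7.50°) = -0.0769 + 0.9152 = 0.8383.
Top-of-atmosphere irradiance = S₀ (d̄/d)² cos θ_z = 1365 × 1.0183 × 0.8383 = 1165.22 W/m².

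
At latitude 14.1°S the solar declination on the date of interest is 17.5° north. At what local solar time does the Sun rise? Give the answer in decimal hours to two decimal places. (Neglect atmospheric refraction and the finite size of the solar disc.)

6.30 h

−tan φ tan δ = −(-0.2512)(0.3153) = 0.0792; H_s = arccos(0.0792) = 85.46°.
Sunrise is at 12 − H_s/15 = 12 − 5.697 = 6.303 h local solar time.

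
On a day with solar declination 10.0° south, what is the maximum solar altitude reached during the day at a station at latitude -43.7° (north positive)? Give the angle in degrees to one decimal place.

56.3°

At local solar noon the hour angle is zero, so the elevation is 90° − |φ − δ| = 90° − |-43.7° − (-10.0°)| = 90° − 33.7° = 56.3°.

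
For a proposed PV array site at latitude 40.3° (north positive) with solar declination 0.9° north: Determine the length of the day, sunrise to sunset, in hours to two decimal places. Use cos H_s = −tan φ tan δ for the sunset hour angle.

12.10 hours

−tan φ tan δ = −(0.8481)(0.0157) = -0.0133; H_s = arccos(-0.0133) = 90.76°.
Day length = 2 H_s / 15° h⁻¹ = 181.52° / 15 = 12.101 h.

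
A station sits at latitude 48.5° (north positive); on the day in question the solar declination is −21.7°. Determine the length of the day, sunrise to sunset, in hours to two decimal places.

−tan φ tan δ = −(1.1303)(-0.3979) = 0.4497; H_s = arccos(0.4497) = 63.28°.
Day length = 2 H_s / 15° h⁻¹ = 126.56° / 15 = 8.437 h.

8.44 hours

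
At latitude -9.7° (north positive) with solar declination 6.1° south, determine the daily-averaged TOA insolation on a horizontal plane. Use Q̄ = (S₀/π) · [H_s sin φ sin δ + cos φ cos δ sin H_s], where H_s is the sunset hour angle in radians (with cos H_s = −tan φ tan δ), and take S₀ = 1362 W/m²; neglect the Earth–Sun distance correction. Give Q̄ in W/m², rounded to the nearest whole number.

The sunset hour angle satisfies cos H_s = −tan φ tan δ = -0.0183, giving H_s = 91.05°. In radians, H_s = 1.5891.
H_s sin φ sin δ = 1.5891 × -0.1685 × -0.1063 = 0.0285.
cos φ cos δ sin H_s = 0.9857 × 0.9943 × 0.9998 = 0.9799.
Q̄ = (1362/π) × (0.0285 + 0.9799) = 433.54 × 1.0084 = 437.18 W/m².

437 W/m²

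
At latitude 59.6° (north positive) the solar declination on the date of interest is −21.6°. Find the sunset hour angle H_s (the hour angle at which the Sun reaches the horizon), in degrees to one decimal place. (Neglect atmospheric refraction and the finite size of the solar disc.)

−tan φ tan δ = −(1.7045)(-0.3959) = 0.6748; H_s = arccos(0.6748) = 47.56°.

47.6°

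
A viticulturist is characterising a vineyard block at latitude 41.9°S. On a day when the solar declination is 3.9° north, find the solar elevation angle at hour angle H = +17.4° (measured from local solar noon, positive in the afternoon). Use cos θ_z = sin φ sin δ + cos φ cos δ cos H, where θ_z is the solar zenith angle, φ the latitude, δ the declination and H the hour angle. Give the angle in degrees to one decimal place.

41.5°

cos θ_z = sin(-41.9°) sin(3.9°) + cos(-41.9°) cos(3.9°) cos(17.40°) = -0.0454 + 0.7086 = 0.6632.
θ_z = arccos(0.6632) = 48.46°, so the elevation is 90° − 48.46° = 41.54°.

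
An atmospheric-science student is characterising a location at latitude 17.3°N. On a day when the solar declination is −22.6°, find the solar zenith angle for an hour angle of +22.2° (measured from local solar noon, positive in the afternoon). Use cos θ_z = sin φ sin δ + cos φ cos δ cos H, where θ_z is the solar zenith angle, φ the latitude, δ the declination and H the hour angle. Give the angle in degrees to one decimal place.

cos θ_z = sin φ sin δ + cos φ cos δ cos H = (0.2974)(-0.3843) + (0.9548)(0.9232)(0.9259) = 0.7019.
θ_z = arccos(0.7019) = 45.42°.

45.4°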